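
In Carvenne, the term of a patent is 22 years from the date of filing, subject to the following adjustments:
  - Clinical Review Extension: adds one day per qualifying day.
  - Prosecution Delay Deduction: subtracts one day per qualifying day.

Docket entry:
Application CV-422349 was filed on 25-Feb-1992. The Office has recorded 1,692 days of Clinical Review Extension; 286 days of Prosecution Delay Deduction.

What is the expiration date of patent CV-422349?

2018-01-01

Base term: filing date + 22 years → 25 February 2014.
Clinical Review Extension: +1692 days → 14 October 2018.
Prosecution Delay Deduction: −286 days → 1 January 2018.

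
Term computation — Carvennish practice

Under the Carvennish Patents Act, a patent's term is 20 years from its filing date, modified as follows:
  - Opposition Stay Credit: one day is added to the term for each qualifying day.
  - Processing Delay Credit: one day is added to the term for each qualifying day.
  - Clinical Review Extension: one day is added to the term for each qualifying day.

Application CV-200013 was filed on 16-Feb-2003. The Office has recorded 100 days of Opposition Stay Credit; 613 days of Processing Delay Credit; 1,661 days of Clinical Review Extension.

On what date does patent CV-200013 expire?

Base term: filing date + 20 years → 16 February 2023.
Opposition Stay Credit: +100 days → 27 May 2023.
Processing Delay Credit: +613 days → 29 January 2025.
Clinical Review Extension: +1661 days → 17 August 2029.

August 17, 2029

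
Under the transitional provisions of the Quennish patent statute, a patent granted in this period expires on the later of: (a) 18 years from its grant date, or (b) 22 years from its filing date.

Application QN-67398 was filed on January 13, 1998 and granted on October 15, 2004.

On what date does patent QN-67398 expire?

(a) grant + 18 years → 15 October 2022.
(b) filing + 22 years → 13 January 2020.
Later of the two: 15 October 2022.

October 15, 2022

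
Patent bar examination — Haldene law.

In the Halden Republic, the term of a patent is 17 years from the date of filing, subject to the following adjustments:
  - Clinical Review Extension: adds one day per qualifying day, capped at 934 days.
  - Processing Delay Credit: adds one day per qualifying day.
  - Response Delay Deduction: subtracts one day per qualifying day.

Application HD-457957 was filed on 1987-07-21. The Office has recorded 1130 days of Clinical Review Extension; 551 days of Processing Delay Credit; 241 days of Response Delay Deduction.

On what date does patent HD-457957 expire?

Base term: filing date + 17 years → 21 July 2004.
Clinical Review Extension: 1130 days claimed exceeds the 934-day cap, so +934 days → 10 February 2007.
Processing Delay Credit: +551 days → 14 August 2008.
Response Delay Deduction: −241 days → 17 December 2007.

December 17, 2007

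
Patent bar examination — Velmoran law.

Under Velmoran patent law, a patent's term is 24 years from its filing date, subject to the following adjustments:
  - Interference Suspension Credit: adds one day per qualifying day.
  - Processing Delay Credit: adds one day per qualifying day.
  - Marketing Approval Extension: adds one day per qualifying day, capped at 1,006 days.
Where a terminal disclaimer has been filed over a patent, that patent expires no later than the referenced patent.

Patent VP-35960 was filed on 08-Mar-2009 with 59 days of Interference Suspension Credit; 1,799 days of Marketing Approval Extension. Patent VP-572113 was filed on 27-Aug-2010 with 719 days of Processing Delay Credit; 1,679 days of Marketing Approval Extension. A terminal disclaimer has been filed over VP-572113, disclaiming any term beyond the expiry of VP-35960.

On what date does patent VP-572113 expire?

2036-02-06

Natural term of VP-572113:
  Base: filing + 24 years → 27 August 2034.
  Processing Delay Credit: +719 days → 15 August 2036.
  Marketing Approval Extension: 1679 days claimed exceeds the 1006-day cap, so +1006 days → 18 May 2039.
Expiry of referenced patent VP-35960:
  Base: filing + 24 years → 8 March 2033.
  Interference Suspension Credit: +59 days → 6 May 2033.
  Marketing Approval Extension: 1799 days claimed exceeds the 1006-day cap, so +1006 days → 6 February 2036.
Terminal disclaimer: VP-572113 expires on the earlier of 18 May 2039 and 6 February 2036.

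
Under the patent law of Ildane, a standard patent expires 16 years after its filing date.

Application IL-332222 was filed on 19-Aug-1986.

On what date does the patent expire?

2002-08-19

Filing date + 16 years → 19 August 2002.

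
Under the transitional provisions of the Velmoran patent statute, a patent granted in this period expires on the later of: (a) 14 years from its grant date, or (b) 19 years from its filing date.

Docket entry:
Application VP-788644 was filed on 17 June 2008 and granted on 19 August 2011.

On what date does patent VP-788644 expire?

2027-06-17

(a) grant + 14 years → 19 August 2025.
(b) filing + 19 years → 17 June 2027.
Later of the two: 17 June 2027.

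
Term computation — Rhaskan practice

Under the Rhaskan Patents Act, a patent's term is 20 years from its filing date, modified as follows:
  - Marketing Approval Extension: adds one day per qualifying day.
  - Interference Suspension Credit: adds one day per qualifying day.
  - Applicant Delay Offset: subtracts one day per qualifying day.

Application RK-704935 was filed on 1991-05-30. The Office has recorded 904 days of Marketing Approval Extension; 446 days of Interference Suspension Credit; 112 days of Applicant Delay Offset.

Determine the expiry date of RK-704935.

Base term: filing date + 20 years → 30 May 2011.
Marketing Approval Extension: +904 days → 19 November 2013.
Interference Suspension Credit: +446 days → 8 February 2015.
Applicant Delay Offset: −112 days → 19 October 2014.

October 19, 2014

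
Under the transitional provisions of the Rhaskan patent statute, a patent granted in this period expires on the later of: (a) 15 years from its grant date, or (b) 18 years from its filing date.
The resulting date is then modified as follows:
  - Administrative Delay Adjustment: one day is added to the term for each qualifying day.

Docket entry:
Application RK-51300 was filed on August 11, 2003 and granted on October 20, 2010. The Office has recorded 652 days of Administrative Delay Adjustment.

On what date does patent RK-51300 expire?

August 3, 2027

(a) grant + 15 years → 20 October 2025.
(b) filing + 18 years → 11 August 2021.
Later of the two: 20 October 2025.
Administrative Delay Adjustment: +652 days → 3 August 2027.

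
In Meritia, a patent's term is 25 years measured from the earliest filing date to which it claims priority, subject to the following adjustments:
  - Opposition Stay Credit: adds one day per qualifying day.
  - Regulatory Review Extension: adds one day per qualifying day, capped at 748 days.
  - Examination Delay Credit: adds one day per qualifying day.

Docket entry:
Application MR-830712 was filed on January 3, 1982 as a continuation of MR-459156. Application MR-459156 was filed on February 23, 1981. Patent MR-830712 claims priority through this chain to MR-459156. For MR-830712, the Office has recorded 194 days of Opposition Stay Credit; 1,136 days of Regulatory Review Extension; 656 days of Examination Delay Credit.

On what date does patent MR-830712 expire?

July 10, 2010

Earliest priority filing: 23 February 1981.
Base term: 23 February 1981 + 25 years → 23 February 2006.
Opposition Stay Credit: +194 days → 5 September 2006.
Regulatory Review Extension: 1136 days claimed exceeds the 748-day cap, so +748 days → 22 September 2008.
Examination Delay Credit: +656 days → 10 July 2010.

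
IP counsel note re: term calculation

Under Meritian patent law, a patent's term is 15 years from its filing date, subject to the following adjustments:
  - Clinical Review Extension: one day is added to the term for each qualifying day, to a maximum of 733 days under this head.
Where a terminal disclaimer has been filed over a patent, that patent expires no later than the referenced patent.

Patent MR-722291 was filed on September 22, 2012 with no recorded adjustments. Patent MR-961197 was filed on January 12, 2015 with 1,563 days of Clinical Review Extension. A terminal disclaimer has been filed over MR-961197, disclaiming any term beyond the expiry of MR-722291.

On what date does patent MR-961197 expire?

Natural term of MR-961197:
  Base: filing + 15 years → 12 January 2030.
  Clinical Review Extension: 1563 days claimed exceeds the 733-day cap, so +733 days → 15 January 2032.
Expiry of referenced patent MR-722291:
  Base: filing + 15 years → 22 September 2027.
Terminal disclaimer: MR-961197 expires on the earlier of 15 January 2032 and 22 September 2027.

2027-09-22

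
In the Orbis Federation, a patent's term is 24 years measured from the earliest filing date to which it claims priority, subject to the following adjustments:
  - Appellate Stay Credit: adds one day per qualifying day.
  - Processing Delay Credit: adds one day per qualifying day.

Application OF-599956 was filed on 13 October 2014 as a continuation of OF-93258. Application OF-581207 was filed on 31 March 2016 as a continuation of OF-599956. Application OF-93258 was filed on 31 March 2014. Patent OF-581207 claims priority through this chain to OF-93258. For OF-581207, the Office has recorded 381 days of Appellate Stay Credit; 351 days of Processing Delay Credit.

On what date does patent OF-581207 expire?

2040-04-01

Earliest priority filing: 31 March 2014.
Base term: 31 March 2014 + 24 years → 31 March 2038.
Appellate Stay Credit: +381 days → 16 April 2039.
Processing Delay Credit: +351 days → 1 April 2040.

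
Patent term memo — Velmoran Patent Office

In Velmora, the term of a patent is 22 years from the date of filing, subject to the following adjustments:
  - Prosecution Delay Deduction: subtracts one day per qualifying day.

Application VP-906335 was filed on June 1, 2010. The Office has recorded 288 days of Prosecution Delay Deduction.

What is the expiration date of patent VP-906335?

Base term: filing date + 22 years → 1 June 2032.
Prosecution Delay Deduction: −288 days → 18 August 2031.

2031-08-18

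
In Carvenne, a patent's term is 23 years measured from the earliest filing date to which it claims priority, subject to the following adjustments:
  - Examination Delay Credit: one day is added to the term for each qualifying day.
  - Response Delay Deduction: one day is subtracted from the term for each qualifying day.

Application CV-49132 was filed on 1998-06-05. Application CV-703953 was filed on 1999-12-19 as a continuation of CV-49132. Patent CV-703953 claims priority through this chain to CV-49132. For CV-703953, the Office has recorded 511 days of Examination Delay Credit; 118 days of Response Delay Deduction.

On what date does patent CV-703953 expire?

2022-07-03

Earliest priority filing: 5 June 1998.
Base term: 5 June 1998 + 23 years → 5 June 2021.
Examination Delay Credit: +511 days → 29 October 2022.
Response Delay Deduction: −118 days → 3 July 2022.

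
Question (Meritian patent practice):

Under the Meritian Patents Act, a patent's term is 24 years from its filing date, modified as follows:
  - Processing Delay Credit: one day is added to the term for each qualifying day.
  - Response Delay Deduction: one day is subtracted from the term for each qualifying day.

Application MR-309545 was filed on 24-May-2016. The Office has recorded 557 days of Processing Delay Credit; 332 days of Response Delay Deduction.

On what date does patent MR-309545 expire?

Base term: filing date + 24 years → 24 May 2040.
Processing Delay Credit: +557 days → 2 December 2041.
Response Delay Deduction: −332 days → 4 January 2041.

January 4, 2041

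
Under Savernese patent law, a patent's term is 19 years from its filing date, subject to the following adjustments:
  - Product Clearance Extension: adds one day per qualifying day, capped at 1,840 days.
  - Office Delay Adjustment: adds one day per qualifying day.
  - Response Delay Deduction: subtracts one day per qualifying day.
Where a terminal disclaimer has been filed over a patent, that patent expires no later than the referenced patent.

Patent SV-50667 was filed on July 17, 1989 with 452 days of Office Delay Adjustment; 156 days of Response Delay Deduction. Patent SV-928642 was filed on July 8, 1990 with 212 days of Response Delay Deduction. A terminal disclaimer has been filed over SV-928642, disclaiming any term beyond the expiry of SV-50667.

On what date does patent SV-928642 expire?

Natural term of SV-928642:
  Base: filing + 19 years → 8 July 2009.
  Response Delay Deduction: −212 days → 8 December 2008.
Expiry of referenced patent SV-50667:
  Base: filing + 19 years → 17 July 2008.
  Office Delay Adjustment: +452 days → 12 October 2009.
  Response Delay Deduction: −156 days → 9 May 2009.
Terminal disclaimer: SV-928642 expires on the earlier of 8 December 2008 and 9 May 2009.

December 8, 2008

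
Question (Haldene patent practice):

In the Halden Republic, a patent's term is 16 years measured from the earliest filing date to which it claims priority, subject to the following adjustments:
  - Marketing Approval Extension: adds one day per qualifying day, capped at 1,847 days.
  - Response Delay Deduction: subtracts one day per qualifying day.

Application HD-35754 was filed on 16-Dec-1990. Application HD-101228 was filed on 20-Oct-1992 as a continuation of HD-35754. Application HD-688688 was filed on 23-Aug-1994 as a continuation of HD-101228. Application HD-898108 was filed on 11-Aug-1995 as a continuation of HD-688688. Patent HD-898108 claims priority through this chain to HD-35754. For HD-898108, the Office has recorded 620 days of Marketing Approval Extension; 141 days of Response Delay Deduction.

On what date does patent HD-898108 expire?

April 8, 2008

Earliest priority filing: 16 December 1990.
Base term: 16 December 1990 + 16 years → 16 December 2006.
Marketing Approval Extension: 620 days (within the 1847-day cap) → +620 days → 27 August 2008.
Response Delay Deduction: −141 days → 8 April 2008.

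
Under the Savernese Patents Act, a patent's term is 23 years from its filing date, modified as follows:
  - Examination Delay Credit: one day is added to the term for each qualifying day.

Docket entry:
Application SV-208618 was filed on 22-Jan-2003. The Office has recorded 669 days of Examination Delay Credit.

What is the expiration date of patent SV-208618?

November 22, 2027

Base term: filing date + 23 years → 22 January 2026.
Examination Delay Credit: +669 days → 22 November 2027.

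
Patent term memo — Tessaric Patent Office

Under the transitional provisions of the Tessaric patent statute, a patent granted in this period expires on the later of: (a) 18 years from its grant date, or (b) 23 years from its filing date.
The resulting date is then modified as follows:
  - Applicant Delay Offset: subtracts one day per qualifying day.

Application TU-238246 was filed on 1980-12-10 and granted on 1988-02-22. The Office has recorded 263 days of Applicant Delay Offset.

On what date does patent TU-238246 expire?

(a) grant + 18 years → 22 February 2006.
(b) filing + 23 years → 10 December 2003.
Later of the two: 22 February 2006.
Applicant Delay Offset: −263 days → 4 June 2005.

2005-06-04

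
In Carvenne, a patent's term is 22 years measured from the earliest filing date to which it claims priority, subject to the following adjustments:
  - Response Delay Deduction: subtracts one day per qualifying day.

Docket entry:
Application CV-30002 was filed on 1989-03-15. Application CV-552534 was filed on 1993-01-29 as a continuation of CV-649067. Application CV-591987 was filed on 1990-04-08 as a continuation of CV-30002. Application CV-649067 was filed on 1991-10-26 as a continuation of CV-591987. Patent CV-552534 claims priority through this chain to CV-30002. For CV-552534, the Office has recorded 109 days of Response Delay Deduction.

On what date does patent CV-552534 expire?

2010-11-26

Earliest priority filing: 15 March 1989.
Base term: 15 March 1989 + 22 years → 15 March 2011.
Response Delay Deduction: −109 days → 26 November 2010.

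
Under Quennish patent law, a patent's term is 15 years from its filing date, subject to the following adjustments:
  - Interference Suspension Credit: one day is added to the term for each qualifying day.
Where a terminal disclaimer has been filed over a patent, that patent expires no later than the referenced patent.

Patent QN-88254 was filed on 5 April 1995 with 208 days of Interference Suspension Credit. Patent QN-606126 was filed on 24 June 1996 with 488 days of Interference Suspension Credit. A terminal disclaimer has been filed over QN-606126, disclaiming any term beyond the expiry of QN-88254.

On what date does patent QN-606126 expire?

Natural term of QN-606126:
  Base: filing + 15 years → 24 June 2011.
  Interference Suspension Credit: +488 days → 24 October 2012.
Expiry of referenced patent QN-88254:
  Base: filing + 15 years → 5 April 2010.
  Interference Suspension Credit: +208 days → 30 October 2010.
Terminal disclaimer: QN-606126 expires on the earlier of 24 October 2012 and 30 October 2010.

2010-10-30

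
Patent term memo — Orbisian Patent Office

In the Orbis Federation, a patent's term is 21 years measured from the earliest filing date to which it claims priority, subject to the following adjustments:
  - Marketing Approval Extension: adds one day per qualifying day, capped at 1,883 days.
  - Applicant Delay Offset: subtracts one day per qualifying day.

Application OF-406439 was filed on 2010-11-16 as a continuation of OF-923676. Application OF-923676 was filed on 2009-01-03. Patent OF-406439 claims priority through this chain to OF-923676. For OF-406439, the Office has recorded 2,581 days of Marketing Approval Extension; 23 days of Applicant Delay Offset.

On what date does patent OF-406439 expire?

Earliest priority filing: 3 January 2009.
Base term: 3 January 2009 + 21 years → 3 January 2030.
Marketing Approval Extension: 2581 days claimed exceeds the 1883-day cap, so +1883 days → 1 March 2035.
Applicant Delay Offset: −23 days → 6 February 2035.

2035-02-06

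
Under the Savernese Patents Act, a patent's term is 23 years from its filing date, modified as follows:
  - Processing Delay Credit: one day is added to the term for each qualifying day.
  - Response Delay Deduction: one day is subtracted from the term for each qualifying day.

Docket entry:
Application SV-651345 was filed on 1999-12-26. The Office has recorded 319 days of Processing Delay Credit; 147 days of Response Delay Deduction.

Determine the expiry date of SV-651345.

June 16, 2023

Base term: filing date + 23 years → 26 December 2022.
Processing Delay Credit: +319 days → 10 November 2023.
Response Delay Deduction: −147 days → 16 June 2023.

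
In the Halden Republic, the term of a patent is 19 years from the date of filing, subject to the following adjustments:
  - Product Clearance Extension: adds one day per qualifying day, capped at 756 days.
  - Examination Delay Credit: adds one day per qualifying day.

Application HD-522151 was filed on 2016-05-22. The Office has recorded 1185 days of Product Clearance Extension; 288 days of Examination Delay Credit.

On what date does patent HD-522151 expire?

2038-03-31

Base term: filing date + 19 years → 22 May 2035.
Product Clearance Extension: 1185 days claimed exceeds the 756-day cap, so +756 days → 16 June 2037.
Examination Delay Credit: +288 days → 31 March 2038.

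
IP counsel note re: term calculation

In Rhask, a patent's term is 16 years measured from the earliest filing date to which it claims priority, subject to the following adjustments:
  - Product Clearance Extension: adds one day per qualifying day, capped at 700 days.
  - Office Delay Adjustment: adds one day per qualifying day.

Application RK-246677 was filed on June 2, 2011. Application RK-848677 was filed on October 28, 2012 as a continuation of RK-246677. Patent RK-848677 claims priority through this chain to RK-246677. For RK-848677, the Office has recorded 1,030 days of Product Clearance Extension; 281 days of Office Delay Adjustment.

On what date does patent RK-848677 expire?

Earliest priority filing: 2 June 2011.
Base term: 2 June 2011 + 16 years → 2 June 2027.
Product Clearance Extension: 1030 days claimed exceeds the 700-day cap, so +700 days → 2 May 2029.
Office Delay Adjustment: +281 days → 7 February 2030.

February 7, 2030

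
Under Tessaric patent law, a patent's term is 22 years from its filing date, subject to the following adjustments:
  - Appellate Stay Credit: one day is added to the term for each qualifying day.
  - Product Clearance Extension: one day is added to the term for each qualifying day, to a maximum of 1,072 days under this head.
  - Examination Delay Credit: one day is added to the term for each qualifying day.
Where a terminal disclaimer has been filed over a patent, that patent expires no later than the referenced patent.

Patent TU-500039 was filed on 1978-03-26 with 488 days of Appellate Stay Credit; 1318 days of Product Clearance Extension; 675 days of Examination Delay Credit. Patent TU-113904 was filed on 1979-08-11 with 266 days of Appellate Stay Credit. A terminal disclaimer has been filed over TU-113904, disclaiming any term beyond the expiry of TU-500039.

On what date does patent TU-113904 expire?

Natural term of TU-113904:
  Base: filing + 22 years → 11 August 2001.
  Appellate Stay Credit: +266 days → 4 May 2002.
Expiry of referenced patent TU-500039:
  Base: filing + 22 years → 26 March 2000.
  Appellate Stay Credit: +488 days → 27 July 2001.
  Product Clearance Extension: 1318 days claimed exceeds the 1072-day cap, so +1072 days → 3 July 2004.
  Examination Delay Credit: +675 days → 9 May 2006.
Terminal disclaimer: TU-113904 expires on the earlier of 4 May 2002 and 9 May 2006.

2002-05-04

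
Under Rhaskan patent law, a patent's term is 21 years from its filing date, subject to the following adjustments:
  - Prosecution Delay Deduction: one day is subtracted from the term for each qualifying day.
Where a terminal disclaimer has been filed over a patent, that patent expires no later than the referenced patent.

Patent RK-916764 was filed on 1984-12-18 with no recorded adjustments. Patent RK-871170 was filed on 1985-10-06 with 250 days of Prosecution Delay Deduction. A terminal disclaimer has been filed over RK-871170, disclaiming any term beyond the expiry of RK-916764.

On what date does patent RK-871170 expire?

2005-12-18

Natural term of RK-871170:
  Base: filing + 21 years → 6 October 2006.
  Prosecution Delay Deduction: −250 days → 29 January 2006.
Expiry of referenced patent RK-916764:
  Base: filing + 21 years → 18 December 2005.
Terminal disclaimer: RK-871170 expires on the earlier of 29 January 2006 and 18 December 2005.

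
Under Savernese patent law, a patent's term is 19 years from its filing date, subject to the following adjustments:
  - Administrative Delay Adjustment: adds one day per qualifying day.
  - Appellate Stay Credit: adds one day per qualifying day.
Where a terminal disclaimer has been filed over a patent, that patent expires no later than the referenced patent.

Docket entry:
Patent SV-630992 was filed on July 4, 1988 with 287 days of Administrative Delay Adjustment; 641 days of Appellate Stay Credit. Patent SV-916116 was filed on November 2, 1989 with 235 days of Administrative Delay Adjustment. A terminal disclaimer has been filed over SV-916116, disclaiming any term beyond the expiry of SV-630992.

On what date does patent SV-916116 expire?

June 25, 2009

Natural term of SV-916116:
  Base: filing + 19 years → 2 November 2008.
  Administrative Delay Adjustment: +235 days → 25 June 2009.
Expiry of referenced patent SV-630992:
  Base: filing + 19 years → 4 July 2007.
  Administrative Delay Adjustment: +287 days → 16 April 2008.
  Appellate Stay Credit: +641 days → 17 January 2010.
Terminal disclaimer: SV-916116 expires on the earlier of 25 June 2009 and 17 January 2010.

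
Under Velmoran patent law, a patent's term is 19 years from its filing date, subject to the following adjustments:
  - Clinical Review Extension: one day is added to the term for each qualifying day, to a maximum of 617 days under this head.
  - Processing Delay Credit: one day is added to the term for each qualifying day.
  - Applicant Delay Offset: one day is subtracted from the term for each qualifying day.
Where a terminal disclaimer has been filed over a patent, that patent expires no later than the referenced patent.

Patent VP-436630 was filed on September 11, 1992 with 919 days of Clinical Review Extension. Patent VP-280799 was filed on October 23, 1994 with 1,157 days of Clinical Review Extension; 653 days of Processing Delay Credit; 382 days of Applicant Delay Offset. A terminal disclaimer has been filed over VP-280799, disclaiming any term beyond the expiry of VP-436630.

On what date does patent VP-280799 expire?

2013-05-20

Natural term of VP-280799:
  Base: filing + 19 years → 23 October 2013.
  Clinical Review Extension: 1157 days claimed exceeds the 617-day cap, so +617 days → 2 July 2015.
  Processing Delay Credit: +653 days → 15 April 2017.
  Applicant Delay Offset: −382 days → 29 March 2016.
Expiry of referenced patent VP-436630:
  Base: filing + 19 years → 11 September 2011.
  Clinical Review Extension: 919 days claimed exceeds the 617-day cap, so +617 days → 20 May 2013.
Terminal disclaimer: VP-280799 expires on the earlier of 29 March 2016 and 20 May 2013.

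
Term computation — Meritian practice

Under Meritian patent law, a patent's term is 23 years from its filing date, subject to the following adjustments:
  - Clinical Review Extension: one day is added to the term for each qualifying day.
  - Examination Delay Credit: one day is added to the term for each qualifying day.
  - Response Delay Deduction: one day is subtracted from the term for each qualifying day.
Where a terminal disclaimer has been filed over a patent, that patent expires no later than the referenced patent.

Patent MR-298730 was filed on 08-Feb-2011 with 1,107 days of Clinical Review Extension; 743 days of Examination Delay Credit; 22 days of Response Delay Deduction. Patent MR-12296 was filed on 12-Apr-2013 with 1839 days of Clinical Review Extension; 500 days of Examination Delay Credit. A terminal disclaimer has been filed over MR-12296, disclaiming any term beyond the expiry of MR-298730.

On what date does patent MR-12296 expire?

Natural term of MR-12296:
  Base: filing + 23 years → 12 April 2036.
  Clinical Review Extension: +1839 days → 25 April 2041.
  Examination Delay Credit: +500 days → 7 September 2042.
Expiry of referenced patent MR-298730:
  Base: filing + 23 years → 8 February 2034.
  Clinical Review Extension: +1107 days → 19 February 2037.
  Examination Delay Credit: +743 days → 4 March 2039.
  Response Delay Deduction: −22 days → 10 February 2039.
Terminal disclaimer: MR-12296 expires on the earlier of 7 September 2042 and 10 February 2039.

February 10, 2039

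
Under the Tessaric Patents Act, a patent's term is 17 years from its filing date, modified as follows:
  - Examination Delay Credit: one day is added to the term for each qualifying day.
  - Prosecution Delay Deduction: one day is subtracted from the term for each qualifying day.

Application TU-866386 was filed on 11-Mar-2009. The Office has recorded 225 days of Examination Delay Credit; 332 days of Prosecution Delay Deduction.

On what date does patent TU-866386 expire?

2025-11-24

Base term: filing date + 17 years → 11 March 2026.
Examination Delay Credit: +225 days → 22 October 2026.
Prosecution Delay Deduction: −332 days → 24 November 2025.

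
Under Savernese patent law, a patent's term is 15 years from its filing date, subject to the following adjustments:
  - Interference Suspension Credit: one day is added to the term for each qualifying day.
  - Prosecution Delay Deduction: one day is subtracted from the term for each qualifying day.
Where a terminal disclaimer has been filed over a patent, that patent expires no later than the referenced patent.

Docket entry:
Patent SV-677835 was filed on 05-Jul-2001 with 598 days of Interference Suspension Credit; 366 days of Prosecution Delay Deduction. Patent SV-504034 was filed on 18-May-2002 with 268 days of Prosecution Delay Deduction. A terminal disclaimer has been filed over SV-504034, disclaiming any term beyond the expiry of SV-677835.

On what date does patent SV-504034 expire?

August 23, 2016

Natural term of SV-504034:
  Base: filing + 15 years → 18 May 2017.
  Prosecution Delay Deduction: −268 days → 23 August 2016.
Expiry of referenced patent SV-677835:
  Base: filing + 15 years → 5 July 2016.
  Interference Suspension Credit: +598 days → 23 February 2018.
  Prosecution Delay Deduction: −366 days → 22 February 2017.
Terminal disclaimer: SV-504034 expires on the earlier of 23 August 2016 and 22 February 2017.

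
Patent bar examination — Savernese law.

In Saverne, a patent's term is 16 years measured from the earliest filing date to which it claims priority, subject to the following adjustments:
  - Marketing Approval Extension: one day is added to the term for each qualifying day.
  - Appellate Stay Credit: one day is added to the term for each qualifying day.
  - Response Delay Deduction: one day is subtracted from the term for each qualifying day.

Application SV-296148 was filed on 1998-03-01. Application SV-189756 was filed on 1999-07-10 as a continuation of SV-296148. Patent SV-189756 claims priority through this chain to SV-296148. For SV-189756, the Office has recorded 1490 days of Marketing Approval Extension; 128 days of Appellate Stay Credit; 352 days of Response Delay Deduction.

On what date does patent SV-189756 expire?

Earliest priority filing: 1 March 1998.
Base term: 1 March 1998 + 16 years → 1 March 2014.
Marketing Approval Extension: +1490 days → 30 March 2018.
Appellate Stay Credit: +128 days → 5 August 2018.
Response Delay Deduction: −352 days → 18 August 2017.

August 18, 2017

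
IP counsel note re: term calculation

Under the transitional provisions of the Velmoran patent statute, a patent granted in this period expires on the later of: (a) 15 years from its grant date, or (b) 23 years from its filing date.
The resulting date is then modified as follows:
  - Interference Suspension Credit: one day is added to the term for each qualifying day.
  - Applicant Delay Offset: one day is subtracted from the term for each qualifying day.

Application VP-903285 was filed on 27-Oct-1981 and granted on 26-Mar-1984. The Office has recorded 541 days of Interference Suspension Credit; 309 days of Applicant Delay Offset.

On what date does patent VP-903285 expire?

(a) grant + 15 years → 26 March 1999.
(b) filing + 23 years → 27 October 2004.
Later of the two: 27 October 2004.
Interference Suspension Credit: +541 days → 21 April 2006.
Applicant Delay Offset: −309 days → 16 June 2005.

2005-06-16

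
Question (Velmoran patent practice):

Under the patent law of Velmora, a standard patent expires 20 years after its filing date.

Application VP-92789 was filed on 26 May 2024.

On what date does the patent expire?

2044-05-26

Filing date + 20 years → 26 May 2044.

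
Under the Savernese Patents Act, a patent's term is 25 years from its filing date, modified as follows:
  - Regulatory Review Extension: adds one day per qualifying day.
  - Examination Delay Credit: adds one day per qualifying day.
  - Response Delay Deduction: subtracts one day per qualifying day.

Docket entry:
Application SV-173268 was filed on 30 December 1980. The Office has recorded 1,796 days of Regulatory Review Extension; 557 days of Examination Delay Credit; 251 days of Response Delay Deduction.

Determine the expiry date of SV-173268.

2011-10-02

Base term: filing date + 25 years → 30 December 2005.
Regulatory Review Extension: +1796 days → 30 November 2010.
Examination Delay Credit: +557 days → 9 June 2012.
Response Delay Deduction: −251 days → 2 October 2011.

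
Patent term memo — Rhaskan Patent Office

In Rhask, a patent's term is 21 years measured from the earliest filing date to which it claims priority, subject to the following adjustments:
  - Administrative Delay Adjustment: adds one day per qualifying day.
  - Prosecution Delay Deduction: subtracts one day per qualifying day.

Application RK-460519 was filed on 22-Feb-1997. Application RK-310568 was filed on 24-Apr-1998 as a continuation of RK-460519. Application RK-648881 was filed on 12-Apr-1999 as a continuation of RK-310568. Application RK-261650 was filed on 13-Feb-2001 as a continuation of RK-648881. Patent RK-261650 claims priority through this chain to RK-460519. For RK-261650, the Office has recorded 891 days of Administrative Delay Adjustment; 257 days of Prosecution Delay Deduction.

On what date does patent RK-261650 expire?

2019-11-18

Earliest priority filing: 22 February 1997.
Base term: 22 February 1997 + 21 years → 22 February 2018.
Administrative Delay Adjustment: +891 days → 1 August 2020.
Prosecution Delay Deduction: −257 days → 18 November 2019.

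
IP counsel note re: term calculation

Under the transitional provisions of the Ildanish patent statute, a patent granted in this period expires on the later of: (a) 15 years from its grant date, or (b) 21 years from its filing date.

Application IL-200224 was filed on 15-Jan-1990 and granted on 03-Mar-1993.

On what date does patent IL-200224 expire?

(a) grant + 15 years → 3 March 2008.
(b) filing + 21 years → 15 January 2011.
Later of the two: 15 January 2011.

January 15, 2011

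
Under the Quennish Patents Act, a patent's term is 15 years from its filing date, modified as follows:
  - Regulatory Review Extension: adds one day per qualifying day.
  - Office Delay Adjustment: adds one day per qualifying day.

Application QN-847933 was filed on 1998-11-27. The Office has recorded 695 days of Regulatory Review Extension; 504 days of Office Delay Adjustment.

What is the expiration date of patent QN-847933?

March 10, 2017

Base term: filing date + 15 years → 27 November 2013.
Regulatory Review Extension: +695 days → 23 October 2015.
Office Delay Adjustment: +504 days → 10 March 2017.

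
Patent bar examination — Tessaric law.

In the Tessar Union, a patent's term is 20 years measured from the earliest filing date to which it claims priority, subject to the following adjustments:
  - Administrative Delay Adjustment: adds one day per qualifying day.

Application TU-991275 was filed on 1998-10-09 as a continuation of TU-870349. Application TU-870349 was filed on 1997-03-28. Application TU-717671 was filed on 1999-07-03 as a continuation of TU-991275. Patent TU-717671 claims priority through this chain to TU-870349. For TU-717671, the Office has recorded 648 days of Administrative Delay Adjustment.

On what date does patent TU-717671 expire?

Earliest priority filing: 28 March 1997.
Base term: 28 March 1997 + 20 years → 28 March 2017.
Administrative Delay Adjustment: +648 days → 5 January 2019.

January 5, 2019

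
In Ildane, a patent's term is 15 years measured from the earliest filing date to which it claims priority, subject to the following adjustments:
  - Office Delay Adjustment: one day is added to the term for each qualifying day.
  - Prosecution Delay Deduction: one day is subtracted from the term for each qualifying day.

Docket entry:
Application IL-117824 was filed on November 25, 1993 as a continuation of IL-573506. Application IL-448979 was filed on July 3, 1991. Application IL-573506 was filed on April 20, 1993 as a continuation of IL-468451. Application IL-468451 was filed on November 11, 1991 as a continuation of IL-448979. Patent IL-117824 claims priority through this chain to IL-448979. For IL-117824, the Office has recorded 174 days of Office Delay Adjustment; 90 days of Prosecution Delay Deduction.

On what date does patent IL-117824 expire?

2006-09-25

Earliest priority filing: 3 July 1991.
Base term: 3 July 1991 + 15 years → 3 July 2006.
Office Delay Adjustment: +174 days → 24 December 2006.
Prosecution Delay Deduction: −90 days → 25 September 2006.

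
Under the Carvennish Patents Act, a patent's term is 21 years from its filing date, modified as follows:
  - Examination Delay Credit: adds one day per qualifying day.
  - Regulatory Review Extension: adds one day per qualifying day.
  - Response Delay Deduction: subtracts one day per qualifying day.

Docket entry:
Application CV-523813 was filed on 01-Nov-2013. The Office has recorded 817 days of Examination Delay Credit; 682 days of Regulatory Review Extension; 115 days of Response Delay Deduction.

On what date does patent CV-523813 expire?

2038-08-16

Base term: filing date + 21 years → 1 November 2034.
Examination Delay Credit: +817 days → 26 January 2037.
Regulatory Review Extension: +682 days → 9 December 2038.
Response Delay Deduction: −115 days → 16 August 2038.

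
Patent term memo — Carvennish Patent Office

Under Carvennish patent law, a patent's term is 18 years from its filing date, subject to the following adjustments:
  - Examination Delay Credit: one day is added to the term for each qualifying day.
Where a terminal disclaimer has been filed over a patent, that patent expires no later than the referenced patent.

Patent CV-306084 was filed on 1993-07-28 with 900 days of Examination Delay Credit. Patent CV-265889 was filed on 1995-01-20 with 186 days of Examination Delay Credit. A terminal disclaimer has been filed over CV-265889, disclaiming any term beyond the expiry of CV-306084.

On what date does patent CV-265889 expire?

Natural term of CV-265889:
  Base: filing + 18 years → 20 January 2013.
  Examination Delay Credit: +186 days → 25 July 2013.
Expiry of referenced patent CV-306084:
  Base: filing + 18 years → 28 July 2011.
  Examination Delay Credit: +900 days → 13 January 2014.
Terminal disclaimer: CV-265889 expires on the earlier of 25 July 2013 and 13 January 2014.

2013-07-25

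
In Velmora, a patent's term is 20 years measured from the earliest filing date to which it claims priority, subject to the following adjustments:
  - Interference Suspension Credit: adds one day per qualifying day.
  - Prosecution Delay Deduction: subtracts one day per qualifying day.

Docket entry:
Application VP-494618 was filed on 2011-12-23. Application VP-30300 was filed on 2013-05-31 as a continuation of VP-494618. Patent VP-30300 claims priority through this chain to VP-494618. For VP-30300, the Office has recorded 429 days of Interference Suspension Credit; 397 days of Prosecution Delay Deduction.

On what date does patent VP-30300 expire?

Earliest priority filing: 23 December 2011.
Base term: 23 December 2011 + 20 years → 23 December 2031.
Interference Suspension Credit: +429 days → 24 February 2033.
Prosecution Delay Deduction: −397 days → 24 January 2032.

2032-01-24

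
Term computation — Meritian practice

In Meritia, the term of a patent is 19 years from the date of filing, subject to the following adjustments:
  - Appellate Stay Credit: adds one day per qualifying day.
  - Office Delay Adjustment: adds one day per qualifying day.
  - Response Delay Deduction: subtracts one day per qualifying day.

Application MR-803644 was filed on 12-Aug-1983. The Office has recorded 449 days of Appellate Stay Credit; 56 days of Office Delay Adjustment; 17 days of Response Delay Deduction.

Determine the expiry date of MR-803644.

2003-12-13

Base term: filing date + 19 years → 12 August 2002.
Appellate Stay Credit: +449 days → 4 November 2003.
Office Delay Adjustment: +56 days → 30 December 2003.
Response Delay Deduction: −17 days → 13 December 2003.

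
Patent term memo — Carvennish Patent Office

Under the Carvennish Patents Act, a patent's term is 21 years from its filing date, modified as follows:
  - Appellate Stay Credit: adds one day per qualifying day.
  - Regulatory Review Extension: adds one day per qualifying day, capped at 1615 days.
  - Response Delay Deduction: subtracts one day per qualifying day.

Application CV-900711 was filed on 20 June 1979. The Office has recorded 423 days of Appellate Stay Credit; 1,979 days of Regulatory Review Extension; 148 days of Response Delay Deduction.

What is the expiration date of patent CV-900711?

2005-08-23

Base term: filing date + 21 years → 20 June 2000.
Appellate Stay Credit: +423 days → 17 August 2001.
Regulatory Review Extension: 1979 days claimed exceeds the 1615-day cap, so +1615 days → 18 January 2006.
Response Delay Deduction: −148 days → 23 August 2005.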